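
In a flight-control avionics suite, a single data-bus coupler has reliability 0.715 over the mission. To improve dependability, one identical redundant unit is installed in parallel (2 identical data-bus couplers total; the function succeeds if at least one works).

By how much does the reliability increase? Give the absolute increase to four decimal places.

R_before = 0.715
R_after = 1 − (1 − 0.715)^2 = 0.9188
ΔR = 0.9188 − 0.715 = 0.2038

0.2038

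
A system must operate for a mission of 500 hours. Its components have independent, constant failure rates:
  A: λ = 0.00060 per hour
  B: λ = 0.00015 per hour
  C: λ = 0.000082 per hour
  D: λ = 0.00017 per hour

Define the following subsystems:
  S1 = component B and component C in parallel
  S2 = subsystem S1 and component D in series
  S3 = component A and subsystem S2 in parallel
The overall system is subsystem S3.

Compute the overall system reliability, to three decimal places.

0.978

R(A) = exp(−0.00060 × 500) = 0.74082
R(B) = exp(−0.00015 × 500) = 0.92774
R(C) = exp(−0.000082 × 500) = 0.95983
R(D) = exp(−0.00017 × 500) = 0.91851
Parallel (B and C): 1 − (1 − 0.92774)(1 − 0.95983) = 0.99710
Series ([0.99710] and D): 0.99710 × 0.91851 = 0.91585
Parallel (A and [0.91585]): 1 − (1 − 0.74082)(1 − 0.91585) = 0.978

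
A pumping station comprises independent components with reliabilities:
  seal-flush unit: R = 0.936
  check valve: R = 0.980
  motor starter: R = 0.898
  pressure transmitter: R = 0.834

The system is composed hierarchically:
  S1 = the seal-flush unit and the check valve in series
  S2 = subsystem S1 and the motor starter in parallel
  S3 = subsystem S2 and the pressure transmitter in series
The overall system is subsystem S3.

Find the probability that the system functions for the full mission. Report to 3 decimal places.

Series (seal-flush unit and check valve): 0.93600 × 0.98000 = 0.91728
Parallel ([0.91728] and motor starter): 1 − (1 − 0.91728)(1 − 0.89800) = 0.99156
Series ([0.99156] and pressure transmitter): 0.99156 × 0.83400 = 0.827

0.827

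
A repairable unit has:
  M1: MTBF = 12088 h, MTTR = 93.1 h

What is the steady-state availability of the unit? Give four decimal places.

0.9924

A(M1) = MTBF/(MTBF+MTTR) = 12088/(12088+93.1) = 0.9924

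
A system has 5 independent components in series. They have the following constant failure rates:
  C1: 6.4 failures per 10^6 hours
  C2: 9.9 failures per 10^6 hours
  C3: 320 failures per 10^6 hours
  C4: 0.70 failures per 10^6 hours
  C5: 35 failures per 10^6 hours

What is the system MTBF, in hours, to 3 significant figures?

2690

Series of exponential components: λ_sys = Σ λ_i
λ_sys = 0.0000064 + 0.0000099 + 0.00032 + 0.00000070 + 0.000035 = 3.7200e-04 /h
MTBF = 1 / λ_sys = 2690 h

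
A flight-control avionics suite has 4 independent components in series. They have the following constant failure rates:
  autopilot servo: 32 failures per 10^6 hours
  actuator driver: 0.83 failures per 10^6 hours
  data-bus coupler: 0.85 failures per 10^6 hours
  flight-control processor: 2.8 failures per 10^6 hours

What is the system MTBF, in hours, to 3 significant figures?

Series of exponential components: λ_sys = Σ λ_i
λ_sys = 0.000032 + 0.00000083 + 0.00000085 + 0.0000028 = 3.6480e-05 /h
MTBF = 1 / λ_sys = 27400 h

27400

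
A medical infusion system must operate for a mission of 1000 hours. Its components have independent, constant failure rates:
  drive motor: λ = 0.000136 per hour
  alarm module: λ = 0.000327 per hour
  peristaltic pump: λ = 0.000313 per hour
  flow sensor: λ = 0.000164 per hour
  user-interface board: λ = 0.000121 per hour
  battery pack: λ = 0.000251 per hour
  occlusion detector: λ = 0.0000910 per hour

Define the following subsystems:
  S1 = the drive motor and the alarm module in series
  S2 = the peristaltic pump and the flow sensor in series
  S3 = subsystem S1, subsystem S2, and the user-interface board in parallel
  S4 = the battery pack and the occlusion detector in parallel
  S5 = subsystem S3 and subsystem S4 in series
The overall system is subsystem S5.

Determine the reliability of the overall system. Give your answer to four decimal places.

R(drive motor) = exp(−0.000136 × 1000) = 0.872843
R(alarm module) = exp(−0.000327 × 1000) = 0.721084
R(peristaltic pump) = exp(−0.000313 × 1000) = 0.731250
R(flow sensor) = exp(−0.000164 × 1000) = 0.848742
R(user-interface board) = exp(−0.000121 × 1000) = 0.886034
R(battery pack) = exp(−0.000251 × 1000) = 0.778022
R(occlusion detector) = exp(−0.0000910 × 1000) = 0.913018
Series (drive motor and alarm module): 0.872843 × 0.721084 = 0.629393
Series (peristaltic pump and flow sensor): 0.731250 × 0.848742 = 0.620643
Parallel ([0.629393], [0.620643], and user-interface board): 1 − (1 − 0.629393)(1 − 0.620643)(1 − 0.886034) = 0.983977
Parallel (battery pack and occlusion detector): 1 − (1 − 0.778022)(1 − 0.913018) = 0.980692
Series ([0.983977] and [0.980692]): 0.983977 × 0.980692 = 0.9650

0.9650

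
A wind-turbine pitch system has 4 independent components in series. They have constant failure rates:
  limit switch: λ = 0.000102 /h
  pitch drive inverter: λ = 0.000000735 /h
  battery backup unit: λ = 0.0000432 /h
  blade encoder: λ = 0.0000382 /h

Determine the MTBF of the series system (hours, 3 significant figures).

5430

Series of exponential components: λ_sys = Σ λ_i
λ_sys = 0.000102 + 0.000000735 + 0.0000432 + 0.0000382 = 1.8414e-04 /h
MTBF = 1 / λ_sys = 5430 h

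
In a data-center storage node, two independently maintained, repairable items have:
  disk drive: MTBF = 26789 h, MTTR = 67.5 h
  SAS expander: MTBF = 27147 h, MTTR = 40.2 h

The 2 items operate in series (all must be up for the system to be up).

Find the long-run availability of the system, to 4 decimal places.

A(disk drive) = MTBF/(MTBF+MTTR) = 26789/(26789+67.5) = 0.997487
A(SAS expander) = MTBF/(MTBF+MTTR) = 27147/(27147+40.2) = 0.998521
Series availability: 0.997487 × 0.998521 = 0.9960

0.9960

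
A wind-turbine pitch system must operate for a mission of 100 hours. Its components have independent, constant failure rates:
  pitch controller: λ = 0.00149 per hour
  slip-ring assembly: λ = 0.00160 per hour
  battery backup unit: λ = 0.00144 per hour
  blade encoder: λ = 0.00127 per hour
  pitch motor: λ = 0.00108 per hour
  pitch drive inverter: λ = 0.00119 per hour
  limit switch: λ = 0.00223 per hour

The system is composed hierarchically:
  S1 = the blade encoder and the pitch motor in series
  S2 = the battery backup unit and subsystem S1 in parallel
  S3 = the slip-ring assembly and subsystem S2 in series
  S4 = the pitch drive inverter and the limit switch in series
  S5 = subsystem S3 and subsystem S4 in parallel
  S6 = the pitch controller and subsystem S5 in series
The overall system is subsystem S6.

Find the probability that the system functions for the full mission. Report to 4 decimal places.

0.8187

R(pitch controller) = exp(−0.00149 × 100) = 0.861569
R(slip-ring assembly) = exp(−0.00160 × 100) = 0.852144
R(battery backup unit) = exp(−0.00144 × 100) = 0.865888
R(blade encoder) = exp(−0.00127 × 100) = 0.880734
R(pitch motor) = exp(−0.00108 × 100) = 0.897628
R(pitch drive inverter) = exp(−0.00119 × 100) = 0.887808
R(limit switch) = exp(−0.00223 × 100) = 0.800115
Series (blade encoder and pitch motor): 0.880734 × 0.897628 = 0.790571
Parallel (battery backup unit and [0.790571]): 1 − (1 − 0.865888)(1 − 0.790571) = 0.971913
Series (slip-ring assembly and [0.971913]): 0.852144 × 0.971913 = 0.828210
Series (pitch drive inverter and limit switch): 0.887808 × 0.800115 = 0.710348
Parallel ([0.828210] and [0.710348]): 1 − (1 − 0.828210)(1 − 0.710348) = 0.950241
Series (pitch controller and [0.950241]): 0.861569 × 0.950241 = 0.8187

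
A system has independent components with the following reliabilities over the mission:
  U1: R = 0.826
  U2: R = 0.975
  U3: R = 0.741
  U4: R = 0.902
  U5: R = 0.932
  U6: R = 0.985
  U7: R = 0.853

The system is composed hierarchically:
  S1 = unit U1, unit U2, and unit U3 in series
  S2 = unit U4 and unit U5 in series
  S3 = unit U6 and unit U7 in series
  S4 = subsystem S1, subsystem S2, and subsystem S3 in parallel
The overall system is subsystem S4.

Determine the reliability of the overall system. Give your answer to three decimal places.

Series (U1, U2, and U3): 0.82600 × 0.97500 × 0.74100 = 0.59676
Series (U4 and U5): 0.90200 × 0.93200 = 0.84066
Series (U6 and U7): 0.98500 × 0.85300 = 0.84021
Parallel ([0.59676], [0.84066], and [0.84021]): 1 − (1 − 0.59676)(1 − 0.84066)(1 − 0.84021) = 0.990

0.990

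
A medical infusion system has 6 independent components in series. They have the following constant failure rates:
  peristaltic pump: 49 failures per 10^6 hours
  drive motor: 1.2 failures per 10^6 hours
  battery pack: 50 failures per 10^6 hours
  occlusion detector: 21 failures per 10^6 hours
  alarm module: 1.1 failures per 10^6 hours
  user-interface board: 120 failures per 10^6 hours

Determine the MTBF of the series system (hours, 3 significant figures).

4130

Series of exponential components: λ_sys = Σ λ_i
λ_sys = 0.000049 + 0.0000012 + 0.000050 + 0.000021 + 0.0000011 + 0.00012 = 2.4230e-04 /h
MTBF = 1 / λ_sys = 4130 h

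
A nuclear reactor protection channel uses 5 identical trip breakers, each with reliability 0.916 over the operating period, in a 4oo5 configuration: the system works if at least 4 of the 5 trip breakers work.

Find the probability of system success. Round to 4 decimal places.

R = Σ_{i=4}^{5} C(5,i) p^i (1−p)^{5−i} with p = 0.916
C(5,4)·0.916^4·0.084^1 = 0.295686
C(5,5)·0.916^5·0.084^0 = 0.644878
Sum = 0.9406

0.9406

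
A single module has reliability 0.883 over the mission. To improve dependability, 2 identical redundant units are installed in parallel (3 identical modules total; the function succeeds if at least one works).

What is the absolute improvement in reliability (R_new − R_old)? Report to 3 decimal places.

R_before = 0.883
R_after = 1 − (1 − 0.883)^3 = 0.998
ΔR = 0.998 − 0.883 = 0.115

0.115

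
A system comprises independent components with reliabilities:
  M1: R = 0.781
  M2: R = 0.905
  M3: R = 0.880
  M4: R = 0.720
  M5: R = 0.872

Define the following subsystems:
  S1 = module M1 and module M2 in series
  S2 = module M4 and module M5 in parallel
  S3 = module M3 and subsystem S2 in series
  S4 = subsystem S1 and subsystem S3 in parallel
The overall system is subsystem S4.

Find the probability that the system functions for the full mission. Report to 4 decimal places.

0.9556

Series (M1 and M2): 0.781000 × 0.905000 = 0.706805
Parallel (M4 and M5): 1 − (1 − 0.720000)(1 − 0.872000) = 0.964160
Series (M3 and [0.964160]): 0.880000 × 0.964160 = 0.848461
Parallel ([0.706805] and [0.848461]): 1 − (1 − 0.706805)(1 − 0.848461) = 0.9556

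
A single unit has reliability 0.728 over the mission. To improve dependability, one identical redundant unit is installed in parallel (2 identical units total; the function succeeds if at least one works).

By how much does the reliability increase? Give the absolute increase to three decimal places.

0.198

R_before = 0.728
R_after = 1 − (1 − 0.728)^2 = 0.926
ΔR = 0.926 − 0.728 = 0.198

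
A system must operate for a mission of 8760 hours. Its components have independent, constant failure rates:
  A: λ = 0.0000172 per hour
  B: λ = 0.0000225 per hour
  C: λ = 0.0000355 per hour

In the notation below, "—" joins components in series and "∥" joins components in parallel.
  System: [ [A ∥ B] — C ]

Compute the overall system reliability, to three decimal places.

R(A) = exp(−0.0000172 × 8760) = 0.86013
R(B) = exp(−0.0000225 × 8760) = 0.82111
R(C) = exp(−0.0000355 × 8760) = 0.73273
Parallel (A and B): 1 − (1 − 0.86013)(1 − 0.82111) = 0.97498
Series ([0.97498] and C): 0.97498 × 0.73273 = 0.714

0.714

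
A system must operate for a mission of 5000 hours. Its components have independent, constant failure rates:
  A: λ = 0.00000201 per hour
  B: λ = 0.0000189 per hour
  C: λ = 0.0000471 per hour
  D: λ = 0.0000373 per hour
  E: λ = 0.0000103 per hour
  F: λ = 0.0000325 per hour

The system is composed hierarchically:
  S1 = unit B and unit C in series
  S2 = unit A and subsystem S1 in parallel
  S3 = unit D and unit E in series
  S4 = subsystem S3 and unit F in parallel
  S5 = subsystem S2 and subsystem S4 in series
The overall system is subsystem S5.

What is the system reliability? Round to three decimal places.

0.966

R(A) = exp(−0.00000201 × 5000) = 0.99000
R(B) = exp(−0.0000189 × 5000) = 0.90983
R(C) = exp(−0.0000471 × 5000) = 0.79018
R(D) = exp(−0.0000373 × 5000) = 0.82986
R(E) = exp(−0.0000103 × 5000) = 0.94980
R(F) = exp(−0.0000325 × 5000) = 0.85002
Series (B and C): 0.90983 × 0.79018 = 0.71893
Parallel (A and [0.71893]): 1 − (1 − 0.99000)(1 − 0.71893) = 0.99719
Series (D and E): 0.82986 × 0.94980 = 0.78820
Parallel ([0.78820] and F): 1 − (1 − 0.78820)(1 − 0.85002) = 0.96823
Series ([0.99719] and [0.96823]): 0.99719 × 0.96823 = 0.966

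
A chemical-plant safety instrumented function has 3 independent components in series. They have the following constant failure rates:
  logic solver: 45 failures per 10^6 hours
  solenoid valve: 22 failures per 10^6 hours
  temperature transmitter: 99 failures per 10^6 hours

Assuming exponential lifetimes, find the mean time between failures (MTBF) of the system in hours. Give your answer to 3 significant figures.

Series of exponential components: λ_sys = Σ λ_i
λ_sys = 0.000045 + 0.000022 + 0.000099 = 1.6600e-04 /h
MTBF = 1 / λ_sys = 6020 h

6020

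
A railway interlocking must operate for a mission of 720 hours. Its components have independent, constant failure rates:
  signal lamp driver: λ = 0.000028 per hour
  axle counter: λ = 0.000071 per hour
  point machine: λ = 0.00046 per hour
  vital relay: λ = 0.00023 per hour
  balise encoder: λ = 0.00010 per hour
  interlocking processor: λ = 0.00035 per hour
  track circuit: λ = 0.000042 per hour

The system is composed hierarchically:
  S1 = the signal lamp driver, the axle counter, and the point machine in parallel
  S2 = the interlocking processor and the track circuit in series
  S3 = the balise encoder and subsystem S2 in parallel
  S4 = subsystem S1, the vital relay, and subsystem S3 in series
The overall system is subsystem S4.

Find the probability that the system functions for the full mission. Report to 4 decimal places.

0.8327

R(signal lamp driver) = exp(−0.000028 × 720) = 0.980042
R(axle counter) = exp(−0.000071 × 720) = 0.950165
R(point machine) = exp(−0.00046 × 720) = 0.718062
R(vital relay) = exp(−0.00023 × 720) = 0.847385
R(balise encoder) = exp(−0.00010 × 720) = 0.930531
R(interlocking processor) = exp(−0.00035 × 720) = 0.777245
R(track circuit) = exp(−0.000042 × 720) = 0.970213
Parallel (signal lamp driver, axle counter, and point machine): 1 − (1 − 0.980042)(1 − 0.950165)(1 − 0.718062) = 0.999720
Series (interlocking processor and track circuit): 0.777245 × 0.970213 = 0.754093
Parallel (balise encoder and [0.754093]): 1 − (1 − 0.930531)(1 − 0.754093) = 0.982917
Series ([0.999720], vital relay, and [0.982917]): 0.999720 × 0.847385 × 0.982917 = 0.8327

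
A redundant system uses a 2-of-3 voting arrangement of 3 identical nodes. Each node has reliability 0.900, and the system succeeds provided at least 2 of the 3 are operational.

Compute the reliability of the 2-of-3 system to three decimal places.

0.972

R = Σ_{i=2}^{3} C(3,i) p^i (1−p)^{3−i} with p = 0.900
C(3,2)·0.900^2·0.100^1 = 0.24300
C(3,3)·0.900^3·0.100^0 = 0.72900
Sum = 0.972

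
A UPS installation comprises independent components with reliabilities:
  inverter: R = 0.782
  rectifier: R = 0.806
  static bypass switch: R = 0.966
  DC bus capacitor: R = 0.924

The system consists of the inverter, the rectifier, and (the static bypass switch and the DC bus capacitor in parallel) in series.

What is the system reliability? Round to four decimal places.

0.6287

Parallel (static bypass switch and DC bus capacitor): 1 − (1 − 0.966000)(1 − 0.924000) = 0.997416
Series (inverter, rectifier, and [0.997416]): 0.782000 × 0.806000 × 0.997416 = 0.6287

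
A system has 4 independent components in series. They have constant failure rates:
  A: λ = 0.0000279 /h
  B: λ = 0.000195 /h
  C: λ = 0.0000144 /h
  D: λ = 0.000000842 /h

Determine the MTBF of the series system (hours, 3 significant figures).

Series of exponential components: λ_sys = Σ λ_i
λ_sys = 0.0000279 + 0.000195 + 0.0000144 + 0.000000842 = 2.3814e-04 /h
MTBF = 1 / λ_sys = 4200 h

4200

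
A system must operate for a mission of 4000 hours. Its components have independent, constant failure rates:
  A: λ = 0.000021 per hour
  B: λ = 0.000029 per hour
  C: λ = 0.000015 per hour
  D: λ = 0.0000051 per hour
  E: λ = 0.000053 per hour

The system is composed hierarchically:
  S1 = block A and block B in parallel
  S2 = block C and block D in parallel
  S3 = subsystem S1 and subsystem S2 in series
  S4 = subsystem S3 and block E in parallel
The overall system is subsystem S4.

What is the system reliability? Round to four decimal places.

R(A) = exp(−0.000021 × 4000) = 0.919431
R(B) = exp(−0.000029 × 4000) = 0.890475
R(C) = exp(−0.000015 × 4000) = 0.941765
R(D) = exp(−0.0000051 × 4000) = 0.979807
R(E) = exp(−0.000053 × 4000) = 0.808965
Parallel (A and B): 1 − (1 − 0.919431)(1 − 0.890475) = 0.991176
Parallel (C and D): 1 − (1 − 0.941765)(1 − 0.979807) = 0.998824
Series ([0.991176] and [0.998824]): 0.991176 × 0.998824 = 0.990010
Parallel ([0.990010] and E): 1 − (1 − 0.990010)(1 − 0.808965) = 0.9981

0.9981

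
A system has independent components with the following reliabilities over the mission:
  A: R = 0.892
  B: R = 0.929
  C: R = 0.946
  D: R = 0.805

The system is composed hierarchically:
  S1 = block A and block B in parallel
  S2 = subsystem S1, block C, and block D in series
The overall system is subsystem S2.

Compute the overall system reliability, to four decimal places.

0.7557

Parallel (A and B): 1 − (1 − 0.892000)(1 − 0.929000) = 0.992332
Series ([0.992332], C, and D): 0.992332 × 0.946000 × 0.805000 = 0.7557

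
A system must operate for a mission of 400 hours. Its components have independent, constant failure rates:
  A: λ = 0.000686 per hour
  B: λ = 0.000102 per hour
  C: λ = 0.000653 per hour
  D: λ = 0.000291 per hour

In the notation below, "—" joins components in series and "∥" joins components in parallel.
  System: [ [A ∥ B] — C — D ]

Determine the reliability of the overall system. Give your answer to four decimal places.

R(A) = exp(−0.000686 × 400) = 0.760028
R(B) = exp(−0.000102 × 400) = 0.960021
R(C) = exp(−0.000653 × 400) = 0.770127
R(D) = exp(−0.000291 × 400) = 0.890119
Parallel (A and B): 1 − (1 − 0.760028)(1 − 0.960021) = 0.990406
Series ([0.990406], C, and D): 0.990406 × 0.770127 × 0.890119 = 0.6789

0.6789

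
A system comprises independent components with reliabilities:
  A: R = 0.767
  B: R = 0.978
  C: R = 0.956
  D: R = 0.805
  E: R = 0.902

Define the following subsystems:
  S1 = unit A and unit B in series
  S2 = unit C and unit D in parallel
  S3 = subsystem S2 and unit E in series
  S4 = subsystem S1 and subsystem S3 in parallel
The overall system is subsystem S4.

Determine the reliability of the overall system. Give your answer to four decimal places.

0.9736

Series (A and B): 0.767000 × 0.978000 = 0.750126
Parallel (C and D): 1 − (1 − 0.956000)(1 − 0.805000) = 0.991420
Series ([0.991420] and E): 0.991420 × 0.902000 = 0.894261
Parallel ([0.750126] and [0.894261]): 1 − (1 − 0.750126)(1 − 0.894261) = 0.9736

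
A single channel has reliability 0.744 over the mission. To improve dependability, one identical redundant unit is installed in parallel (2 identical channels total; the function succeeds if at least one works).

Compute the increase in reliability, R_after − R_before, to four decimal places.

R_before = 0.744
R_after = 1 − (1 − 0.744)^2 = 0.9345
ΔR = 0.9345 − 0.744 = 0.1905

0.1905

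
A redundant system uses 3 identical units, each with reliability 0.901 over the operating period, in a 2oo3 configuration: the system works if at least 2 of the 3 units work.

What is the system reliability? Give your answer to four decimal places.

R = Σ_{i=2}^{3} C(3,i) p^i (1−p)^{3−i} with p = 0.901
C(3,2)·0.901^2·0.099^1 = 0.241105
C(3,3)·0.901^3·0.099^0 = 0.731433
Sum = 0.9725

0.9725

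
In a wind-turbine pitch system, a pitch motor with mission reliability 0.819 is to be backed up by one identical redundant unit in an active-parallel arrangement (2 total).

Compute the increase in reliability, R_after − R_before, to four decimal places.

0.1482

R_before = 0.819
R_after = 1 − (1 − 0.819)^2 = 0.9672
ΔR = 0.9672 − 0.819 = 0.1482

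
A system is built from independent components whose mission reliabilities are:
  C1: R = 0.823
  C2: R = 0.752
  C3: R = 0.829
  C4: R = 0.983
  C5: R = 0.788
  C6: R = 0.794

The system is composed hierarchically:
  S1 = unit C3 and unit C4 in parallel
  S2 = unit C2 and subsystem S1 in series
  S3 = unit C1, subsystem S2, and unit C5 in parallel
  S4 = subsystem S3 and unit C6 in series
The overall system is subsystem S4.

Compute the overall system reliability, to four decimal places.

Parallel (C3 and C4): 1 − (1 − 0.829000)(1 − 0.983000) = 0.997093
Series (C2 and [0.997093]): 0.752000 × 0.997093 = 0.749814
Parallel (C1, [0.749814], and C5): 1 − (1 − 0.823000)(1 − 0.749814)(1 − 0.788000) = 0.990612
Series ([0.990612] and C6): 0.990612 × 0.794000 = 0.7865

0.7865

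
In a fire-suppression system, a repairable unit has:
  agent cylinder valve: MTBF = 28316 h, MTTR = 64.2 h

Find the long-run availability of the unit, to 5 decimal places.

0.99774

A(agent cylinder valve) = MTBF/(MTBF+MTTR) = 28316/(28316+64.2) = 0.99774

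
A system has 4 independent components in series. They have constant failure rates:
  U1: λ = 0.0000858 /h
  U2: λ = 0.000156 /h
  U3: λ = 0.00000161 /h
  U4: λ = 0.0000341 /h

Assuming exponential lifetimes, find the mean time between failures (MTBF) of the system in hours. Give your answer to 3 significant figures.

3600

Series of exponential components: λ_sys = Σ λ_i
λ_sys = 0.0000858 + 0.000156 + 0.00000161 + 0.0000341 = 2.7751e-04 /h
MTBF = 1 / λ_sys = 3600 h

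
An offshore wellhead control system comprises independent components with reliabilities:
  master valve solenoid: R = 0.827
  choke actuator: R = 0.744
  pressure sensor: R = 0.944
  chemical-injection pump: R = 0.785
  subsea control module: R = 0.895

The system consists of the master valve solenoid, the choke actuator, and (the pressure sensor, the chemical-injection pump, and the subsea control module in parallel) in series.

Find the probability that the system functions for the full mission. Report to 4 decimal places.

0.6145

Parallel (pressure sensor, chemical-injection pump, and subsea control module): 1 − (1 − 0.944000)(1 − 0.785000)(1 − 0.895000) = 0.998736
Series (master valve solenoid, choke actuator, and [0.998736]): 0.827000 × 0.744000 × 0.998736 = 0.6145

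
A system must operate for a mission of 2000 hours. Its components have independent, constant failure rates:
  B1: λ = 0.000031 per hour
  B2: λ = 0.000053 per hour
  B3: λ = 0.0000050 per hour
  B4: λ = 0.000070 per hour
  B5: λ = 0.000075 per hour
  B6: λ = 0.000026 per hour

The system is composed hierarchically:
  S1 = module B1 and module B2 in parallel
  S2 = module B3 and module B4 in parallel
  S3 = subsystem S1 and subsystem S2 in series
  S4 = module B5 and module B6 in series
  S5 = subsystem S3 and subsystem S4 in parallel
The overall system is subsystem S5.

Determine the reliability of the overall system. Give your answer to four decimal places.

0.9987

R(B1) = exp(−0.000031 × 2000) = 0.939883
R(B2) = exp(−0.000053 × 2000) = 0.899425
R(B3) = exp(−0.0000050 × 2000) = 0.990050
R(B4) = exp(−0.000070 × 2000) = 0.869358
R(B5) = exp(−0.000075 × 2000) = 0.860708
R(B6) = exp(−0.000026 × 2000) = 0.949329
Parallel (B1 and B2): 1 − (1 − 0.939883)(1 − 0.899425) = 0.993954
Parallel (B3 and B4): 1 − (1 − 0.990050)(1 − 0.869358) = 0.998700
Series ([0.993954] and [0.998700]): 0.993954 × 0.998700 = 0.992662
Series (B5 and B6): 0.860708 × 0.949329 = 0.817095
Parallel ([0.992662] and [0.817095]): 1 − (1 − 0.992662)(1 − 0.817095) = 0.9987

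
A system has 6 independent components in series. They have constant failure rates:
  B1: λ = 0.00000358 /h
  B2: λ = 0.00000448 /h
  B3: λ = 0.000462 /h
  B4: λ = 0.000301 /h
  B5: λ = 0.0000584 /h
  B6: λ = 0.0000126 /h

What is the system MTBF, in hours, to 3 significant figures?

Series of exponential components: λ_sys = Σ λ_i
λ_sys = 0.00000358 + 0.00000448 + 0.000462 + 0.000301 + 0.0000584 + 0.0000126 = 8.4206e-04 /h
MTBF = 1 / λ_sys = 1190 h

1190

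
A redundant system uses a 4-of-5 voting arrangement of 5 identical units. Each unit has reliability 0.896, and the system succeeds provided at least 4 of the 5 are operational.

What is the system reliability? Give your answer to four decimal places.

R = Σ_{i=4}^{5} C(5,i) p^i (1−p)^{5−i} with p = 0.896
C(5,4)·0.896^4·0.104^1 = 0.335147
C(5,5)·0.896^5·0.104^0 = 0.577484
Sum = 0.9126

0.9126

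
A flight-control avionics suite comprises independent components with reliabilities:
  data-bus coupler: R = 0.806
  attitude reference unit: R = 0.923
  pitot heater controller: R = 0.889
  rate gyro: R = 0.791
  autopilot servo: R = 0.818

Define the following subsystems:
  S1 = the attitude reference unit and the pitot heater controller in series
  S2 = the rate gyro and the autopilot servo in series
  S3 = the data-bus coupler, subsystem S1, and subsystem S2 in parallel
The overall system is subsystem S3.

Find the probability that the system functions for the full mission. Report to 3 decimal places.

Series (attitude reference unit and pitot heater controller): 0.92300 × 0.88900 = 0.82055
Series (rate gyro and autopilot servo): 0.79100 × 0.81800 = 0.64704
Parallel (data-bus coupler, [0.82055], and [0.64704]): 1 − (1 − 0.80600)(1 − 0.82055)(1 − 0.64704) = 0.988

0.988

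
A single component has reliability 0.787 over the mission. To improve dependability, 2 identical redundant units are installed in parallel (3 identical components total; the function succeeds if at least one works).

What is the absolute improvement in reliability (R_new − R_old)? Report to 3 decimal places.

R_before = 0.787
R_after = 1 − (1 − 0.787)^3 = 0.990
ΔR = 0.990 − 0.787 = 0.203

0.203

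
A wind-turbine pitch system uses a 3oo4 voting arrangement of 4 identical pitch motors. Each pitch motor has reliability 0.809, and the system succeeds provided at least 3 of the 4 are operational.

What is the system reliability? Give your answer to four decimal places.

R = Σ_{i=3}^{4} C(4,i) p^i (1−p)^{4−i} with p = 0.809
C(4,3)·0.809^3·0.191^1 = 0.404519
C(4,4)·0.809^4·0.191^0 = 0.428345
Sum = 0.8329

0.8329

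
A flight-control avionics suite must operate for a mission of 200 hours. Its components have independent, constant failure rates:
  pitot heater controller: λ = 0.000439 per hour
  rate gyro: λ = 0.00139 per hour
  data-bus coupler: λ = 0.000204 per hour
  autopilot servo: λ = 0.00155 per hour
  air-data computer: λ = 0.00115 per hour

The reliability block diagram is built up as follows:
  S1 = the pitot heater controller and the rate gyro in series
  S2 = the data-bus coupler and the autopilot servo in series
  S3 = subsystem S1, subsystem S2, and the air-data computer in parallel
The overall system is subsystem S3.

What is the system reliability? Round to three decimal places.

R(pitot heater controller) = exp(−0.000439 × 200) = 0.91594
R(rate gyro) = exp(−0.00139 × 200) = 0.75730
R(data-bus coupler) = exp(−0.000204 × 200) = 0.96002
R(autopilot servo) = exp(−0.00155 × 200) = 0.73345
R(air-data computer) = exp(−0.00115 × 200) = 0.79453
Series (pitot heater controller and rate gyro): 0.91594 × 0.75730 = 0.69364
Series (data-bus coupler and autopilot servo): 0.96002 × 0.73345 = 0.70413
Parallel ([0.69364], [0.70413], and air-data computer): 1 − (1 − 0.69364)(1 − 0.70413)(1 − 0.79453) = 0.981

0.981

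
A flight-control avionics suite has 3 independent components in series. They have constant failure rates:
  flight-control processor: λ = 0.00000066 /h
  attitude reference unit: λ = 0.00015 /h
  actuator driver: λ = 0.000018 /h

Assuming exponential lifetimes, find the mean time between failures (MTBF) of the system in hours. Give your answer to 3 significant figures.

Series of exponential components: λ_sys = Σ λ_i
λ_sys = 0.00000066 + 0.00015 + 0.000018 = 1.6866e-04 /h
MTBF = 1 / λ_sys = 5930 h

5930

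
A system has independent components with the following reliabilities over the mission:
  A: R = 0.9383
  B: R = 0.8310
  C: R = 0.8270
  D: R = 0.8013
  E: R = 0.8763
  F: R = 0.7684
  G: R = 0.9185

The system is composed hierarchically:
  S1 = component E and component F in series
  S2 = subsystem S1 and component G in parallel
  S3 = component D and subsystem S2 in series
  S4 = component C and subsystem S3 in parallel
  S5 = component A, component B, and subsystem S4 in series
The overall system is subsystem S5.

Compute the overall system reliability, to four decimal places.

Series (E and F): 0.876300 × 0.768400 = 0.673349
Parallel ([0.673349] and G): 1 − (1 − 0.673349)(1 − 0.918500) = 0.973378
Series (D and [0.973378]): 0.801300 × 0.973378 = 0.779968
Parallel (C and [0.779968]): 1 − (1 − 0.827000)(1 − 0.779968) = 0.961934
Series (A, B, and [0.961934]): 0.938300 × 0.831000 × 0.961934 = 0.7500

0.7500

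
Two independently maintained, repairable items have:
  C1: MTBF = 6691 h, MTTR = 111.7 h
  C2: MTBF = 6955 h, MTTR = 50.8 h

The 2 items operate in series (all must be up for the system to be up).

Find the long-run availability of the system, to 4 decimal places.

0.9764

A(C1) = MTBF/(MTBF+MTTR) = 6691/(6691+111.7) = 0.983580
A(C2) = MTBF/(MTBF+MTTR) = 6955/(6955+50.8) = 0.992749
Series availability: 0.983580 × 0.992749 = 0.9764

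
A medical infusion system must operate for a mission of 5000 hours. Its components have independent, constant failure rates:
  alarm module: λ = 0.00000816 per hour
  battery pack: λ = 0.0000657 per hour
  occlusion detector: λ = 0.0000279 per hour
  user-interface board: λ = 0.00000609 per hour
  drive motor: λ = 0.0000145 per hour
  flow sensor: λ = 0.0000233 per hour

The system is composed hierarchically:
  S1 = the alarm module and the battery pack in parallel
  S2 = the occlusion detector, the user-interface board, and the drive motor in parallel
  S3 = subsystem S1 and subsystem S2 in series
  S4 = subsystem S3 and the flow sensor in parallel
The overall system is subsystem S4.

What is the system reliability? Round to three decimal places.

0.999

R(alarm module) = exp(−0.00000816 × 5000) = 0.96002
R(battery pack) = exp(−0.0000657 × 5000) = 0.72000
R(occlusion detector) = exp(−0.0000279 × 5000) = 0.86979
R(user-interface board) = exp(−0.00000609 × 5000) = 0.97001
R(drive motor) = exp(−0.0000145 × 5000) = 0.93007
R(flow sensor) = exp(−0.0000233 × 5000) = 0.89003
Parallel (alarm module and battery pack): 1 − (1 − 0.96002)(1 − 0.72000) = 0.98881
Parallel (occlusion detector, user-interface board, and drive motor): 1 − (1 − 0.86979)(1 − 0.97001)(1 − 0.93007) = 0.99973
Series ([0.98881] and [0.99973]): 0.98881 × 0.99973 = 0.98854
Parallel ([0.98854] and flow sensor): 1 − (1 − 0.98854)(1 − 0.89003) = 0.999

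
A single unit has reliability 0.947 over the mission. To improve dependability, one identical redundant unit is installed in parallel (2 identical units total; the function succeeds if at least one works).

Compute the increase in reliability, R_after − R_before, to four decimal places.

R_before = 0.947
R_after = 1 − (1 − 0.947)^2 = 0.9972
ΔR = 0.9972 − 0.947 = 0.0502

0.0502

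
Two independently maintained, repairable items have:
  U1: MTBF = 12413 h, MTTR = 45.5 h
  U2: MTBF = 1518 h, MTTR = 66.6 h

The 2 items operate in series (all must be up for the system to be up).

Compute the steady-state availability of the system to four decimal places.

A(U1) = MTBF/(MTBF+MTTR) = 12413/(12413+45.5) = 0.996348
A(U2) = MTBF/(MTBF+MTTR) = 1518/(1518+66.6) = 0.957970
Series availability: 0.996348 × 0.957970 = 0.9545

0.9545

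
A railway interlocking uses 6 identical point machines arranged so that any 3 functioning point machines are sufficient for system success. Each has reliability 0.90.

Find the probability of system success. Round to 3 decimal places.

0.999

R = Σ_{i=3}^{6} C(6,i) p^i (1−p)^{6−i} with p = 0.90
C(6,3)·0.90^3·0.10^3 = 0.01458
C(6,4)·0.90^4·0.10^2 = 0.09842
C(6,5)·0.90^5·0.10^1 = 0.35429
C(6,6)·0.90^6·0.10^0 = 0.53144
Sum = 0.999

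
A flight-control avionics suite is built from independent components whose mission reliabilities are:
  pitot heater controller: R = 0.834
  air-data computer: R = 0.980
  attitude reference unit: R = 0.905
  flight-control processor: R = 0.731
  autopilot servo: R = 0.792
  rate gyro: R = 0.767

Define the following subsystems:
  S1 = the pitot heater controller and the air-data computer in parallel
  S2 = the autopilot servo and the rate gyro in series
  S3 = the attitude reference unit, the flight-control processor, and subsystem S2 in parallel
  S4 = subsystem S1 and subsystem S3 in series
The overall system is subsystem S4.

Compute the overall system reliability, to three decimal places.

0.987

Parallel (pitot heater controller and air-data computer): 1 − (1 − 0.83400)(1 − 0.98000) = 0.99668
Series (autopilot servo and rate gyro): 0.79200 × 0.76700 = 0.60746
Parallel (attitude reference unit, flight-control processor, and [0.60746]): 1 − (1 − 0.90500)(1 − 0.73100)(1 − 0.60746) = 0.98997
Series ([0.99668] and [0.98997]): 0.99668 × 0.98997 = 0.987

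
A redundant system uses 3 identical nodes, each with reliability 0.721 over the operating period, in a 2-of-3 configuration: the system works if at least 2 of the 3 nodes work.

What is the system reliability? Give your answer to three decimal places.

R = Σ_{i=2}^{3} C(3,i) p^i (1−p)^{3−i} with p = 0.721
C(3,2)·0.721^2·0.279^1 = 0.43511
C(3,3)·0.721^3·0.279^0 = 0.37481
Sum = 0.810

0.810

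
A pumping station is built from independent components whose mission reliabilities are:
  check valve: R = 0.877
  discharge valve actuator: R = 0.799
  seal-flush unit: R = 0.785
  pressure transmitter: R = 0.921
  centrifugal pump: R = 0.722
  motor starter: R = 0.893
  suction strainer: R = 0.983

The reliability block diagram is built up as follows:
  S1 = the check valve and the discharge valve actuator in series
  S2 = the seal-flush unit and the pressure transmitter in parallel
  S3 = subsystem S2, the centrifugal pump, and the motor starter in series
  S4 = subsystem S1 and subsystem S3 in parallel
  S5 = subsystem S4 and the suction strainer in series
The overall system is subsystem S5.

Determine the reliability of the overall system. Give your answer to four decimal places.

Series (check valve and discharge valve actuator): 0.877000 × 0.799000 = 0.700723
Parallel (seal-flush unit and pressure transmitter): 1 − (1 − 0.785000)(1 − 0.921000) = 0.983015
Series ([0.983015], centrifugal pump, and motor starter): 0.983015 × 0.722000 × 0.893000 = 0.633795
Parallel ([0.700723] and [0.633795]): 1 − (1 − 0.700723)(1 − 0.633795) = 0.890403
Series ([0.890403] and suction strainer): 0.890403 × 0.983000 = 0.8753

0.8753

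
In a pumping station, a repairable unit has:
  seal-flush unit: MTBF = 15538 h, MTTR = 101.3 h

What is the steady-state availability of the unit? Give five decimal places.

0.99352

A(seal-flush unit) = MTBF/(MTBF+MTTR) = 15538/(15538+101.3) = 0.99352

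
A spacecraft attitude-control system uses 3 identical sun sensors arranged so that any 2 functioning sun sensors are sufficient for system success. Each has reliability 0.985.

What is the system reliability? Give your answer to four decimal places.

0.9993

R = Σ_{i=2}^{3} C(3,i) p^i (1−p)^{3−i} with p = 0.985
C(3,2)·0.985^2·0.015^1 = 0.043660
C(3,3)·0.985^3·0.015^0 = 0.955672
Sum = 0.9993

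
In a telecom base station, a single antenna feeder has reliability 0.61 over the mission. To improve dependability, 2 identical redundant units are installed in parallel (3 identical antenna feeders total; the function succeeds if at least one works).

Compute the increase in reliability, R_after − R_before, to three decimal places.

R_before = 0.61
R_after = 1 − (1 − 0.61)^3 = 0.941
ΔR = 0.941 − 0.61 = 0.331

0.331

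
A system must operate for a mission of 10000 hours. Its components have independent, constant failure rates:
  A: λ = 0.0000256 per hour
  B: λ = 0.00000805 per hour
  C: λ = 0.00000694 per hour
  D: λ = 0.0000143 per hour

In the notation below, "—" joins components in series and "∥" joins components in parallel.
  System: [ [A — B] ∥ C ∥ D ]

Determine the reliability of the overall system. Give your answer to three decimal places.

0.997

R(A) = exp(−0.0000256 × 10000) = 0.77414
R(B) = exp(−0.00000805 × 10000) = 0.92265
R(C) = exp(−0.00000694 × 10000) = 0.93295
R(D) = exp(−0.0000143 × 10000) = 0.86675
Series (A and B): 0.77414 × 0.92265 = 0.71426
Parallel ([0.71426], C, and D): 1 − (1 − 0.71426)(1 − 0.93295)(1 − 0.86675) = 0.997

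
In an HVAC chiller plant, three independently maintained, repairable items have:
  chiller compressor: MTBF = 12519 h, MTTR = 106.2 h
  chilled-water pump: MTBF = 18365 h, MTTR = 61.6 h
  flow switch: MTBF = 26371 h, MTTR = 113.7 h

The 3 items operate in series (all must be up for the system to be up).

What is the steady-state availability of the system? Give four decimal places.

0.9840

A(chiller compressor) = MTBF/(MTBF+MTTR) = 12519/(12519+106.2) = 0.991588
A(chilled-water pump) = MTBF/(MTBF+MTTR) = 18365/(18365+61.6) = 0.996657
A(flow switch) = MTBF/(MTBF+MTTR) = 26371/(26371+113.7) = 0.995707
Series availability: 0.991588 × 0.996657 × 0.995707 = 0.9840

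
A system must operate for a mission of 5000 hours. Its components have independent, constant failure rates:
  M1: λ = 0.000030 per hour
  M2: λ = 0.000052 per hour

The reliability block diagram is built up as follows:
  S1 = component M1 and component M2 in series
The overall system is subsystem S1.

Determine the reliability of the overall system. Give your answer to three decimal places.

R(M1) = exp(−0.000030 × 5000) = 0.86071
R(M2) = exp(−0.000052 × 5000) = 0.77105
Series (M1 and M2): 0.86071 × 0.77105 = 0.664

0.664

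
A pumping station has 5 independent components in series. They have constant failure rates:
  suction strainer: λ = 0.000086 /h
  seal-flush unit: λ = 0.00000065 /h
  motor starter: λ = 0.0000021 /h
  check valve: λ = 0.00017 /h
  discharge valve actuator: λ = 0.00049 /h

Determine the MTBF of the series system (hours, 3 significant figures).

Series of exponential components: λ_sys = Σ λ_i
λ_sys = 0.000086 + 0.00000065 + 0.0000021 + 0.00017 + 0.00049 = 7.4875e-04 /h
MTBF = 1 / λ_sys = 1340 h

1340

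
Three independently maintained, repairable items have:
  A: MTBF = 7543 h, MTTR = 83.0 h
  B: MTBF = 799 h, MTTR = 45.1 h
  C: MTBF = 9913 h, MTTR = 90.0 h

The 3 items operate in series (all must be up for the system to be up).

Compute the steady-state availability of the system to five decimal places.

A(A) = MTBF/(MTBF+MTTR) = 7543/(7543+83.0) = 0.989116
A(B) = MTBF/(MTBF+MTTR) = 799/(799+45.1) = 0.946570
A(C) = MTBF/(MTBF+MTTR) = 9913/(9913+90.0) = 0.991003
Series availability: 0.989116 × 0.946570 × 0.991003 = 0.92784

0.92784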